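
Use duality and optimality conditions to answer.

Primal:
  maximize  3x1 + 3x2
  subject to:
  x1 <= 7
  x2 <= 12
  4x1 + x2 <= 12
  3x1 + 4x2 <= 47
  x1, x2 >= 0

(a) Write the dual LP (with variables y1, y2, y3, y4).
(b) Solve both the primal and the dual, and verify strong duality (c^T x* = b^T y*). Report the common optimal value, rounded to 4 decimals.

The standard primal-dual pair for 'max c^T x s.t. A x <= b, x >= 0' is:
  Dual:  min b^T y  s.t.  A^T y >= c,  y >= 0.

So the dual LP is:
  minimize  7y1 + 12y2 + 12y3 + 47y4
  subject to:
    y1 + 4y3 + 3y4 >= 3
    y2 + y3 + 4y4 >= 3
    y1, y2, y3, y4 >= 0

Solving the primal: x* = (0.0769, 11.6923).
  primal value c^T x* = 35.3077.
Solving the dual: y* = (0, 0, 0.2308, 0.6923).
  dual value b^T y* = 35.3077.
Strong duality: c^T x* = b^T y*. Confirmed.

35.3077


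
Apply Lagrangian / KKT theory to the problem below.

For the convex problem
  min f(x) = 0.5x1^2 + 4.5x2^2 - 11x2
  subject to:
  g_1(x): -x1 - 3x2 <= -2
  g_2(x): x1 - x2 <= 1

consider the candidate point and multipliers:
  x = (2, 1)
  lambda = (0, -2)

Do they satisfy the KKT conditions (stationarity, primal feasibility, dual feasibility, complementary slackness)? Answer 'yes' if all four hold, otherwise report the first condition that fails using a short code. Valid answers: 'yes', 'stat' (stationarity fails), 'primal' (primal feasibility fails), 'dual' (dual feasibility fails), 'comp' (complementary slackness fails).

Gradient of f: grad f(x) = Q x + c = (2, -2)
Constraint values g_i(x) = a_i^T x - b_i:
  g_1((2, 1)) = -3
  g_2((2, 1)) = 0
Stationarity residual: grad f(x) + sum_i lambda_i a_i = (0, 0)
  -> stationarity OK
Primal feasibility (all g_i <= 0): OK
Dual feasibility (all lambda_i >= 0): FAILS
Complementary slackness (lambda_i * g_i(x) = 0 for all i): OK

Verdict: the first failing condition is dual_feasibility -> dual.

dual


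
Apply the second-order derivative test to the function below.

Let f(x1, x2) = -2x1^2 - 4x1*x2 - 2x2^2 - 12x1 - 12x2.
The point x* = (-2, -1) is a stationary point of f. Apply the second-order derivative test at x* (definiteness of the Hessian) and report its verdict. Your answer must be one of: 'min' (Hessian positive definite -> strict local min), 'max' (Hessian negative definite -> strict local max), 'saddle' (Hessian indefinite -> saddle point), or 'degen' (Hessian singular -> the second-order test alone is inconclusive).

Compute the Hessian H = grad^2 f:
  H = [[-4, -4], [-4, -4]]
Verify stationarity: grad f(x*) = H x* + g = (0, 0).
Eigenvalues of H: -8, 0.
H has a zero eigenvalue (singular; negative semidefinite but not definite), so H is neither positive definite, negative definite, nor indefinite. The second-order test alone is inconclusive -> degen.
(Indeed, f is constant along the null direction of H through x*, so x* is not a strict local extremum.)

degen


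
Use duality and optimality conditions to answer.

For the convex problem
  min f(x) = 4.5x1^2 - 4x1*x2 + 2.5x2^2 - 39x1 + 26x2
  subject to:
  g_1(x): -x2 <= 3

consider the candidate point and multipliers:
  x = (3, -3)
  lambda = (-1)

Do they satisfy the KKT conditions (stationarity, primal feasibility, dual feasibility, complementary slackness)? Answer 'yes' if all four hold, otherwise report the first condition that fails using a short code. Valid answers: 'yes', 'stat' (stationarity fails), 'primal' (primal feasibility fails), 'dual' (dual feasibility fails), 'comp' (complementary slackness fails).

Gradient of f: grad f(x) = Q x + c = (0, -1)
Constraint values g_i(x) = a_i^T x - b_i:
  g_1((3, -3)) = 0
Stationarity residual: grad f(x) + sum_i lambda_i a_i = (0, 0)
  -> stationarity OK
Primal feasibility (all g_i <= 0): OK
Dual feasibility (all lambda_i >= 0): FAILS
Complementary slackness (lambda_i * g_i(x) = 0 for all i): OK

Verdict: the first failing condition is dual_feasibility -> dual.

dual


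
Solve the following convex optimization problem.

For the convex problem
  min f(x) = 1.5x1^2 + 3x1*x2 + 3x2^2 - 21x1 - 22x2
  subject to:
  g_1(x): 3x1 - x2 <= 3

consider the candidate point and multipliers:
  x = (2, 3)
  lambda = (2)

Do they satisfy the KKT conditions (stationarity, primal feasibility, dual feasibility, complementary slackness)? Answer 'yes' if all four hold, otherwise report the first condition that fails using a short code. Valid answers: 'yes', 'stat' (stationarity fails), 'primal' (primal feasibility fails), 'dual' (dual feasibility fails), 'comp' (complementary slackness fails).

Gradient of f: grad f(x) = Q x + c = (-6, 2)
Constraint values g_i(x) = a_i^T x - b_i:
  g_1((2, 3)) = 0
Stationarity residual: grad f(x) + sum_i lambda_i a_i = (0, 0)
  -> stationarity OK
Primal feasibility (all g_i <= 0): OK
Dual feasibility (all lambda_i >= 0): OK
Complementary slackness (lambda_i * g_i(x) = 0 for all i): OK

Verdict: yes, KKT holds.

yes


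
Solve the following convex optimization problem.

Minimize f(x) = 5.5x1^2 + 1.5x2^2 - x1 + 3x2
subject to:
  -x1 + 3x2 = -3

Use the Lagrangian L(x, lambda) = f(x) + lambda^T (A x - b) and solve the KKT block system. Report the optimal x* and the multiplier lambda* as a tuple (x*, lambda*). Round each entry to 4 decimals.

Form the Lagrangian:
  L(x, lambda) = (1/2) x^T Q x + c^T x + lambda^T (A x - b)
Stationarity (grad_x L = 0): Q x + c + A^T lambda = 0.
Primal feasibility: A x = b.

This gives the KKT block system:
  [ Q   A^T ] [ x     ]   [-c ]
  [ A    0  ] [ lambda ] = [ b ]

Solving the linear system:
  x*      = (0.0882, -0.9706)
  lambda* = (-0.0294)
  f(x*)   = -1.5441

x* = (0.0882, -0.9706), lambda* = (-0.0294)


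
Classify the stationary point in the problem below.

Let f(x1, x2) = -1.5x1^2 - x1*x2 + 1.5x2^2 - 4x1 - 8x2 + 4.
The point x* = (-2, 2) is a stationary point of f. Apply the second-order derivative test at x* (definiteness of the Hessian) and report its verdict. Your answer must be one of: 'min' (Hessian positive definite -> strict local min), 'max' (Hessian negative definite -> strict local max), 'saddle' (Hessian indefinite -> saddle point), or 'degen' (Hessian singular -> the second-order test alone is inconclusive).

Compute the Hessian H = grad^2 f:
  H = [[-3, -1], [-1, 3]]
Verify stationarity: grad f(x*) = H x* + g = (0, 0).
Eigenvalues of H: -3.1623, 3.1623.
Eigenvalues have mixed signs, so H is indefinite -> x* is a saddle point.

saddle


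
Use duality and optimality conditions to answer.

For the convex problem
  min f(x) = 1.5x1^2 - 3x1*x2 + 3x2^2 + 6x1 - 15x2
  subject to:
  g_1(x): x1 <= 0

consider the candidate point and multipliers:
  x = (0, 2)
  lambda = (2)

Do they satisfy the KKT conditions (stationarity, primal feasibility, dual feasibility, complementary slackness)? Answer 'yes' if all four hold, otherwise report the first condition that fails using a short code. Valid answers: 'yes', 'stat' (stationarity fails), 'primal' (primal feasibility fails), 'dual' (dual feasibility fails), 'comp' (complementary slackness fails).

Gradient of f: grad f(x) = Q x + c = (0, -3)
Constraint values g_i(x) = a_i^T x - b_i:
  g_1((0, 2)) = 0
Stationarity residual: grad f(x) + sum_i lambda_i a_i = (2, -3)
  -> stationarity FAILS
Primal feasibility (all g_i <= 0): OK
Dual feasibility (all lambda_i >= 0): OK
Complementary slackness (lambda_i * g_i(x) = 0 for all i): OK

Verdict: the first failing condition is stationarity -> stat.

stat


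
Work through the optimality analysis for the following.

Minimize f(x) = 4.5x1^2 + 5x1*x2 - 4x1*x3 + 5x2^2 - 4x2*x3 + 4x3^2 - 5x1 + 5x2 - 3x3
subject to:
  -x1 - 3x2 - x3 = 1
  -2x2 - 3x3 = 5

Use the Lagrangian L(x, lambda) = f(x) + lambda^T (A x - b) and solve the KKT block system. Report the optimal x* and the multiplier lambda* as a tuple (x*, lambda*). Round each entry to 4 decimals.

Form the Lagrangian:
  L(x, lambda) = (1/2) x^T Q x + c^T x + lambda^T (A x - b)
Stationarity (grad_x L = 0): Q x + c + A^T lambda = 0.
Primal feasibility: A x = b.

This gives the KKT block system:
  [ Q   A^T ] [ x     ]   [-c ]
  [ A    0  ] [ lambda ] = [ b ]

Solving the linear system:
  x*      = (1.3772, -0.3045, -1.4637)
  lambda* = (11.7266, -10.2422)
  f(x*)   = 17.7336

x* = (1.3772, -0.3045, -1.4637), lambda* = (11.7266, -10.2422)


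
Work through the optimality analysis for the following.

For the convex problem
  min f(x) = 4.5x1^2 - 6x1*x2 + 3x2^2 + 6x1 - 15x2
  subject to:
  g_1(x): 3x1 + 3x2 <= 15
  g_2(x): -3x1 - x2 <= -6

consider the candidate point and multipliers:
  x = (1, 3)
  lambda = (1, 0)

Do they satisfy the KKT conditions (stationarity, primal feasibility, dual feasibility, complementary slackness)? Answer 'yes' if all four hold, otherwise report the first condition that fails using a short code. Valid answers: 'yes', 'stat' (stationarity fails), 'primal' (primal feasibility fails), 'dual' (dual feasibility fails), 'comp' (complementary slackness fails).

Gradient of f: grad f(x) = Q x + c = (-3, -3)
Constraint values g_i(x) = a_i^T x - b_i:
  g_1((1, 3)) = -3
  g_2((1, 3)) = 0
Stationarity residual: grad f(x) + sum_i lambda_i a_i = (0, 0)
  -> stationarity OK
Primal feasibility (all g_i <= 0): OK
Dual feasibility (all lambda_i >= 0): OK
Complementary slackness (lambda_i * g_i(x) = 0 for all i): FAILS

Verdict: the first failing condition is complementary_slackness -> comp.

comp


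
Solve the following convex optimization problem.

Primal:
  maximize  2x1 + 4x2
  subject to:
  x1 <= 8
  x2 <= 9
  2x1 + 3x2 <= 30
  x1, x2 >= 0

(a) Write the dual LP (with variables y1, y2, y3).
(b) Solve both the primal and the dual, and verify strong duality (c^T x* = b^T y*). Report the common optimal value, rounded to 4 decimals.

The standard primal-dual pair for 'max c^T x s.t. A x <= b, x >= 0' is:
  Dual:  min b^T y  s.t.  A^T y >= c,  y >= 0.

So the dual LP is:
  minimize  8y1 + 9y2 + 30y3
  subject to:
    y1 + 2y3 >= 2
    y2 + 3y3 >= 4
    y1, y2, y3 >= 0

Solving the primal: x* = (1.5, 9).
  primal value c^T x* = 39.
Solving the dual: y* = (0, 1, 1).
  dual value b^T y* = 39.
Strong duality: c^T x* = b^T y*. Confirmed.

39


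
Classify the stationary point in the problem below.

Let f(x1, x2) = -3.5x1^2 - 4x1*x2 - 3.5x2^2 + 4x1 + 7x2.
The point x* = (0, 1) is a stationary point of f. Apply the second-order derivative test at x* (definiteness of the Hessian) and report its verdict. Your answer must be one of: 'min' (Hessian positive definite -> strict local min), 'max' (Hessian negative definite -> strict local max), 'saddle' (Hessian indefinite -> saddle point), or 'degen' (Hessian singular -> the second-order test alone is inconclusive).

Compute the Hessian H = grad^2 f:
  H = [[-7, -4], [-4, -7]]
Verify stationarity: grad f(x*) = H x* + g = (0, 0).
Eigenvalues of H: -11, -3.
Both eigenvalues < 0, so H is negative definite -> x* is a strict local max.

max


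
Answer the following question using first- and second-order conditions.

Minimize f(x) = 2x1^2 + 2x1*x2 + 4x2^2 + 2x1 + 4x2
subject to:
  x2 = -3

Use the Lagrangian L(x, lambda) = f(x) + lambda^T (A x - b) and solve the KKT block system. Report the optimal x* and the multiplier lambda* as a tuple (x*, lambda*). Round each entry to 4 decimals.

Form the Lagrangian:
  L(x, lambda) = (1/2) x^T Q x + c^T x + lambda^T (A x - b)
Stationarity (grad_x L = 0): Q x + c + A^T lambda = 0.
Primal feasibility: A x = b.

This gives the KKT block system:
  [ Q   A^T ] [ x     ]   [-c ]
  [ A    0  ] [ lambda ] = [ b ]

Solving the linear system:
  x*      = (1, -3)
  lambda* = (18)
  f(x*)   = 22

x* = (1, -3), lambda* = (18)


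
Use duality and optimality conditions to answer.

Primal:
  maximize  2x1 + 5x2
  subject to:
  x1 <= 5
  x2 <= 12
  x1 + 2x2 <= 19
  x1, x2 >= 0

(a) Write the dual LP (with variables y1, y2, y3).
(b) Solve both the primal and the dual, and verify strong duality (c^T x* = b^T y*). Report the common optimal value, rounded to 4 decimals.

The standard primal-dual pair for 'max c^T x s.t. A x <= b, x >= 0' is:
  Dual:  min b^T y  s.t.  A^T y >= c,  y >= 0.

So the dual LP is:
  minimize  5y1 + 12y2 + 19y3
  subject to:
    y1 + y3 >= 2
    y2 + 2y3 >= 5
    y1, y2, y3 >= 0

Solving the primal: x* = (0, 9.5).
  primal value c^T x* = 47.5.
Solving the dual: y* = (0, 0, 2.5).
  dual value b^T y* = 47.5.
Strong duality: c^T x* = b^T y*. Confirmed.

47.5


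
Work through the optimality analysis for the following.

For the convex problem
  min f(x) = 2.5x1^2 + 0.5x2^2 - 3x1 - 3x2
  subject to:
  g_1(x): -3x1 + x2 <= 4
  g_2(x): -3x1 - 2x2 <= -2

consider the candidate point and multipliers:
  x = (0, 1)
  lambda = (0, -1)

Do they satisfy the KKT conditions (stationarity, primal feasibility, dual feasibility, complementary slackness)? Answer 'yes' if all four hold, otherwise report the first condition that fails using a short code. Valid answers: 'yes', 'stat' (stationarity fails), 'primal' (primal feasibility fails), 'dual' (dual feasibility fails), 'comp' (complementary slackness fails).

Gradient of f: grad f(x) = Q x + c = (-3, -2)
Constraint values g_i(x) = a_i^T x - b_i:
  g_1((0, 1)) = -3
  g_2((0, 1)) = 0
Stationarity residual: grad f(x) + sum_i lambda_i a_i = (0, 0)
  -> stationarity OK
Primal feasibility (all g_i <= 0): OK
Dual feasibility (all lambda_i >= 0): FAILS
Complementary slackness (lambda_i * g_i(x) = 0 for all i): OK

Verdict: the first failing condition is dual_feasibility -> dual.

dual


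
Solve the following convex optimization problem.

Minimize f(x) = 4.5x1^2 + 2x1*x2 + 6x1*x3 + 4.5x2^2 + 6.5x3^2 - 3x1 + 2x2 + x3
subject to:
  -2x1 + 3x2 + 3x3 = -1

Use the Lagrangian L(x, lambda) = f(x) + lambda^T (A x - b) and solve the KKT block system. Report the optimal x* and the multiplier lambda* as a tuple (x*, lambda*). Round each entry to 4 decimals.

Form the Lagrangian:
  L(x, lambda) = (1/2) x^T Q x + c^T x + lambda^T (A x - b)
Stationarity (grad_x L = 0): Q x + c + A^T lambda = 0.
Primal feasibility: A x = b.

This gives the KKT block system:
  [ Q   A^T ] [ x     ]   [-c ]
  [ A    0  ] [ lambda ] = [ b ]

Solving the linear system:
  x*      = (0.2681, -0.0881, -0.0665)
  lambda* = (-0.5812)
  f(x*)   = -0.8141

x* = (0.2681, -0.0881, -0.0665), lambda* = (-0.5812)


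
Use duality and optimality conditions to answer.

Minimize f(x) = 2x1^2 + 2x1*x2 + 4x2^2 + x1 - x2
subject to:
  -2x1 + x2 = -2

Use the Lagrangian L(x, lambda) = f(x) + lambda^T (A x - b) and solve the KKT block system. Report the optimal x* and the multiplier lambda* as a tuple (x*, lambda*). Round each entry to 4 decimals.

Form the Lagrangian:
  L(x, lambda) = (1/2) x^T Q x + c^T x + lambda^T (A x - b)
Stationarity (grad_x L = 0): Q x + c + A^T lambda = 0.
Primal feasibility: A x = b.

This gives the KKT block system:
  [ Q   A^T ] [ x     ]   [-c ]
  [ A    0  ] [ lambda ] = [ b ]

Solving the linear system:
  x*      = (0.8409, -0.3182)
  lambda* = (1.8636)
  f(x*)   = 2.4432

x* = (0.8409, -0.3182), lambda* = (1.8636)


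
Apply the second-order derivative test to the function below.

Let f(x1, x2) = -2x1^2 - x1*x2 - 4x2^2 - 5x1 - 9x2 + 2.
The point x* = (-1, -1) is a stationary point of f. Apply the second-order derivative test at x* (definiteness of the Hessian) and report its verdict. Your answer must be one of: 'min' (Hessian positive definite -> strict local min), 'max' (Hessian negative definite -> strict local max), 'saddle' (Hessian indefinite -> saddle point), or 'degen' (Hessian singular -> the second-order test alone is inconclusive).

Compute the Hessian H = grad^2 f:
  H = [[-4, -1], [-1, -8]]
Verify stationarity: grad f(x*) = H x* + g = (0, 0).
Eigenvalues of H: -8.2361, -3.7639.
Both eigenvalues < 0, so H is negative definite -> x* is a strict local max.

max


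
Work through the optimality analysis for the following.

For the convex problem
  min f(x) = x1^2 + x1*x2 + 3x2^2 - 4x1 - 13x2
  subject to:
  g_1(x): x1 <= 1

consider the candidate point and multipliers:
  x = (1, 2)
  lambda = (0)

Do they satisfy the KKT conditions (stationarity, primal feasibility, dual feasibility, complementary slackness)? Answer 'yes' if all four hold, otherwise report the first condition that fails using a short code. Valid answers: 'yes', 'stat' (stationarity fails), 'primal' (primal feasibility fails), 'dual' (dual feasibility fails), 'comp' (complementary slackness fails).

Gradient of f: grad f(x) = Q x + c = (0, 0)
Constraint values g_i(x) = a_i^T x - b_i:
  g_1((1, 2)) = 0
Stationarity residual: grad f(x) + sum_i lambda_i a_i = (0, 0)
  -> stationarity OK
Primal feasibility (all g_i <= 0): OK
Dual feasibility (all lambda_i >= 0): OK
Complementary slackness (lambda_i * g_i(x) = 0 for all i): OK

Verdict: yes, KKT holds.

yes


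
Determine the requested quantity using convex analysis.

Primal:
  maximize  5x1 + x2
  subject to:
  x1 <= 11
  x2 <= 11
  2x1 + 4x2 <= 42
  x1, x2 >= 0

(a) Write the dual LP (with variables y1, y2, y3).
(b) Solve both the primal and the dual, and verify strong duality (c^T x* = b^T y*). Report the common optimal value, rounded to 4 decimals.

The standard primal-dual pair for 'max c^T x s.t. A x <= b, x >= 0' is:
  Dual:  min b^T y  s.t.  A^T y >= c,  y >= 0.

So the dual LP is:
  minimize  11y1 + 11y2 + 42y3
  subject to:
    y1 + 2y3 >= 5
    y2 + 4y3 >= 1
    y1, y2, y3 >= 0

Solving the primal: x* = (11, 5).
  primal value c^T x* = 60.
Solving the dual: y* = (4.5, 0, 0.25).
  dual value b^T y* = 60.
Strong duality: c^T x* = b^T y*. Confirmed.

60


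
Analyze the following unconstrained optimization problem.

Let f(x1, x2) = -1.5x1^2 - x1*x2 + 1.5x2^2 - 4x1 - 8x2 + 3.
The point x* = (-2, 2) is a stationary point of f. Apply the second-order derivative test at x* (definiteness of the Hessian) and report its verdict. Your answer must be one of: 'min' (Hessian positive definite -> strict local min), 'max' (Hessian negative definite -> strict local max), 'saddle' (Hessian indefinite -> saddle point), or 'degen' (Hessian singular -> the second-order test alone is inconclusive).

Compute the Hessian H = grad^2 f:
  H = [[-3, -1], [-1, 3]]
Verify stationarity: grad f(x*) = H x* + g = (0, 0).
Eigenvalues of H: -3.1623, 3.1623.
Eigenvalues have mixed signs, so H is indefinite -> x* is a saddle point.

saddle


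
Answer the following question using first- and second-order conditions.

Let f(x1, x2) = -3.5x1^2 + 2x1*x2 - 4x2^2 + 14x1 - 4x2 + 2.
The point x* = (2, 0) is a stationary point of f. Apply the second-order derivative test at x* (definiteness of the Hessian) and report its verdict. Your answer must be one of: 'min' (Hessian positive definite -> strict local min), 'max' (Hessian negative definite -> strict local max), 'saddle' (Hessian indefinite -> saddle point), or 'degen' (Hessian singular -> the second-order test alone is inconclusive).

Compute the Hessian H = grad^2 f:
  H = [[-7, 2], [2, -8]]
Verify stationarity: grad f(x*) = H x* + g = (0, 0).
Eigenvalues of H: -9.5616, -5.4384.
Both eigenvalues < 0, so H is negative definite -> x* is a strict local max.

max


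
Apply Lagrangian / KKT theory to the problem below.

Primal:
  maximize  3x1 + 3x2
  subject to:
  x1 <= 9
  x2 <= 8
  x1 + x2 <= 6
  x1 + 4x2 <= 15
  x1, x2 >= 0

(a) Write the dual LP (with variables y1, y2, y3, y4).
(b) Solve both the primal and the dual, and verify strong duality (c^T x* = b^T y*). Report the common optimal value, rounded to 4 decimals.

The standard primal-dual pair for 'max c^T x s.t. A x <= b, x >= 0' is:
  Dual:  min b^T y  s.t.  A^T y >= c,  y >= 0.

So the dual LP is:
  minimize  9y1 + 8y2 + 6y3 + 15y4
  subject to:
    y1 + y3 + y4 >= 3
    y2 + y3 + 4y4 >= 3
    y1, y2, y3, y4 >= 0

Solving the primal: x* = (6, 0).
  primal value c^T x* = 18.
Solving the dual: y* = (0, 0, 3, 0).
  dual value b^T y* = 18.
Strong duality: c^T x* = b^T y*. Confirmed.

18


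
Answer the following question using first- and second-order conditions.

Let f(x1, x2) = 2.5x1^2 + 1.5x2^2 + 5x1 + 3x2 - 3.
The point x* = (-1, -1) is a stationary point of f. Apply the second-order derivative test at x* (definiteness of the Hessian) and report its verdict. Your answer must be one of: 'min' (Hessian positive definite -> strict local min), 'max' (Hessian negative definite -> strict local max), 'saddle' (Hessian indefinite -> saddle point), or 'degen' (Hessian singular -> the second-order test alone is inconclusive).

Compute the Hessian H = grad^2 f:
  H = [[5, 0], [0, 3]]
Verify stationarity: grad f(x*) = H x* + g = (0, 0).
Eigenvalues of H: 3, 5.
Both eigenvalues > 0, so H is positive definite -> x* is a strict local min.

min


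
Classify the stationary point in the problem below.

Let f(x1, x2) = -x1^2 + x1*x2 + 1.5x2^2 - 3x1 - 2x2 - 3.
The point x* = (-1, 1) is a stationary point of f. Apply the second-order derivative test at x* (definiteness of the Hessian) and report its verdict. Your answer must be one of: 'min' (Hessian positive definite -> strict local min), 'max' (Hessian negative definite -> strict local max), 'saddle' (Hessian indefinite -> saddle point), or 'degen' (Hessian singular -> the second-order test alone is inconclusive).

Compute the Hessian H = grad^2 f:
  H = [[-2, 1], [1, 3]]
Verify stationarity: grad f(x*) = H x* + g = (0, 0).
Eigenvalues of H: -2.1926, 3.1926.
Eigenvalues have mixed signs, so H is indefinite -> x* is a saddle point.

saddle


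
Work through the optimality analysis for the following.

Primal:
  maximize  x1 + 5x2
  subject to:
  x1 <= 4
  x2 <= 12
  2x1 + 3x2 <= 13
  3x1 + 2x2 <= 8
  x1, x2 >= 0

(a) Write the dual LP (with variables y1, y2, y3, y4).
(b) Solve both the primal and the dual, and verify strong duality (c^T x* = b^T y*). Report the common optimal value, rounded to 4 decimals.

The standard primal-dual pair for 'max c^T x s.t. A x <= b, x >= 0' is:
  Dual:  min b^T y  s.t.  A^T y >= c,  y >= 0.

So the dual LP is:
  minimize  4y1 + 12y2 + 13y3 + 8y4
  subject to:
    y1 + 2y3 + 3y4 >= 1
    y2 + 3y3 + 2y4 >= 5
    y1, y2, y3, y4 >= 0

Solving the primal: x* = (0, 4).
  primal value c^T x* = 20.
Solving the dual: y* = (0, 0, 0, 2.5).
  dual value b^T y* = 20.
Strong duality: c^T x* = b^T y*. Confirmed.

20


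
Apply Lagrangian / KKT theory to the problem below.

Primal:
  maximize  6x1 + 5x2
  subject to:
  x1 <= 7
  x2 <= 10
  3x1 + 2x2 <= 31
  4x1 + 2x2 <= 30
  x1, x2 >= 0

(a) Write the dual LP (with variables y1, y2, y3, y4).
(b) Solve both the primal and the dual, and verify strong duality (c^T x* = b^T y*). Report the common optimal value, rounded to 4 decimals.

The standard primal-dual pair for 'max c^T x s.t. A x <= b, x >= 0' is:
  Dual:  min b^T y  s.t.  A^T y >= c,  y >= 0.

So the dual LP is:
  minimize  7y1 + 10y2 + 31y3 + 30y4
  subject to:
    y1 + 3y3 + 4y4 >= 6
    y2 + 2y3 + 2y4 >= 5
    y1, y2, y3, y4 >= 0

Solving the primal: x* = (2.5, 10).
  primal value c^T x* = 65.
Solving the dual: y* = (0, 2, 0, 1.5).
  dual value b^T y* = 65.
Strong duality: c^T x* = b^T y*. Confirmed.

65


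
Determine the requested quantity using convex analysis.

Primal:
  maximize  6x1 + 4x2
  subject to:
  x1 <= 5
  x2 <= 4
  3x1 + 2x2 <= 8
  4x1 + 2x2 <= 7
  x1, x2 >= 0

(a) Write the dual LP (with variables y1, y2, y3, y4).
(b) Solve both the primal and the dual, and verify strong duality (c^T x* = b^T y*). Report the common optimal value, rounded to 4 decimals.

The standard primal-dual pair for 'max c^T x s.t. A x <= b, x >= 0' is:
  Dual:  min b^T y  s.t.  A^T y >= c,  y >= 0.

So the dual LP is:
  minimize  5y1 + 4y2 + 8y3 + 7y4
  subject to:
    y1 + 3y3 + 4y4 >= 6
    y2 + 2y3 + 2y4 >= 4
    y1, y2, y3, y4 >= 0

Solving the primal: x* = (0, 3.5).
  primal value c^T x* = 14.
Solving the dual: y* = (0, 0, 0, 2).
  dual value b^T y* = 14.
Strong duality: c^T x* = b^T y*. Confirmed.

14


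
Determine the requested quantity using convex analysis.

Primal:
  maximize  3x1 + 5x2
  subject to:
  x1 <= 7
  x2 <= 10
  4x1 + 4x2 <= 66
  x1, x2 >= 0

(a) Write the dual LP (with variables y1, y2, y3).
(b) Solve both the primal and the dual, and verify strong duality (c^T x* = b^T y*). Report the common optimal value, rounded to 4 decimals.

The standard primal-dual pair for 'max c^T x s.t. A x <= b, x >= 0' is:
  Dual:  min b^T y  s.t.  A^T y >= c,  y >= 0.

So the dual LP is:
  minimize  7y1 + 10y2 + 66y3
  subject to:
    y1 + 4y3 >= 3
    y2 + 4y3 >= 5
    y1, y2, y3 >= 0

Solving the primal: x* = (6.5, 10).
  primal value c^T x* = 69.5.
Solving the dual: y* = (0, 2, 0.75).
  dual value b^T y* = 69.5.
Strong duality: c^T x* = b^T y*. Confirmed.

69.5


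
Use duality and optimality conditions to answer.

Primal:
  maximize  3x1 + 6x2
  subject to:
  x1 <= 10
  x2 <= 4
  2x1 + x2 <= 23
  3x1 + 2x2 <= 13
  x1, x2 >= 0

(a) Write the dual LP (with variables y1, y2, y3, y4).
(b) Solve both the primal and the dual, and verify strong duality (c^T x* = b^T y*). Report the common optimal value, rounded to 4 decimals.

The standard primal-dual pair for 'max c^T x s.t. A x <= b, x >= 0' is:
  Dual:  min b^T y  s.t.  A^T y >= c,  y >= 0.

So the dual LP is:
  minimize  10y1 + 4y2 + 23y3 + 13y4
  subject to:
    y1 + 2y3 + 3y4 >= 3
    y2 + y3 + 2y4 >= 6
    y1, y2, y3, y4 >= 0

Solving the primal: x* = (1.6667, 4).
  primal value c^T x* = 29.
Solving the dual: y* = (0, 4, 0, 1).
  dual value b^T y* = 29.
Strong duality: c^T x* = b^T y*. Confirmed.

29


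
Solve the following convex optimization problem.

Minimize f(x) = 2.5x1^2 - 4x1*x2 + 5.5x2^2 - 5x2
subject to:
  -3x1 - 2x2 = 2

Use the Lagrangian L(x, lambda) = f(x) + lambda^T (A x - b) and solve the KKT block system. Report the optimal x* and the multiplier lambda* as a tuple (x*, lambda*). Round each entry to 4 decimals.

Form the Lagrangian:
  L(x, lambda) = (1/2) x^T Q x + c^T x + lambda^T (A x - b)
Stationarity (grad_x L = 0): Q x + c + A^T lambda = 0.
Primal feasibility: A x = b.

This gives the KKT block system:
  [ Q   A^T ] [ x     ]   [-c ]
  [ A    0  ] [ lambda ] = [ b ]

Solving the linear system:
  x*      = (-0.6707, 0.006)
  lambda* = (-1.1257)
  f(x*)   = 1.1108

x* = (-0.6707, 0.006), lambda* = (-1.1257)


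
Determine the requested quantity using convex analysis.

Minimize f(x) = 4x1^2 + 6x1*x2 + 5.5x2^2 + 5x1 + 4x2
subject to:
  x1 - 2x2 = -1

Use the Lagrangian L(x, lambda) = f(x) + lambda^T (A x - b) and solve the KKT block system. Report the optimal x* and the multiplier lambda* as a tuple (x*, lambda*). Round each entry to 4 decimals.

Form the Lagrangian:
  L(x, lambda) = (1/2) x^T Q x + c^T x + lambda^T (A x - b)
Stationarity (grad_x L = 0): Q x + c + A^T lambda = 0.
Primal feasibility: A x = b.

This gives the KKT block system:
  [ Q   A^T ] [ x     ]   [-c ]
  [ A    0  ] [ lambda ] = [ b ]

Solving the linear system:
  x*      = (-0.7612, 0.1194)
  lambda* = (0.3731)
  f(x*)   = -1.4776

x* = (-0.7612, 0.1194), lambda* = (0.3731)


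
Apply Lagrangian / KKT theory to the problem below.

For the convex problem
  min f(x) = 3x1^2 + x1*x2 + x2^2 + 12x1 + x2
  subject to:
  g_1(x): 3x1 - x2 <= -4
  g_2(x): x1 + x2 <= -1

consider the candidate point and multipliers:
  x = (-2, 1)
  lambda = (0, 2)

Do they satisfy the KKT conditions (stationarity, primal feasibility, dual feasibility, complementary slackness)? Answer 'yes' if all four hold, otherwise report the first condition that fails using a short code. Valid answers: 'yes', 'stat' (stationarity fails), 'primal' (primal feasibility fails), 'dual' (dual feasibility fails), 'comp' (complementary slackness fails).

Gradient of f: grad f(x) = Q x + c = (1, 1)
Constraint values g_i(x) = a_i^T x - b_i:
  g_1((-2, 1)) = -3
  g_2((-2, 1)) = 0
Stationarity residual: grad f(x) + sum_i lambda_i a_i = (3, 3)
  -> stationarity FAILS
Primal feasibility (all g_i <= 0): OK
Dual feasibility (all lambda_i >= 0): OK
Complementary slackness (lambda_i * g_i(x) = 0 for all i): OK

Verdict: the first failing condition is stationarity -> stat.

stat


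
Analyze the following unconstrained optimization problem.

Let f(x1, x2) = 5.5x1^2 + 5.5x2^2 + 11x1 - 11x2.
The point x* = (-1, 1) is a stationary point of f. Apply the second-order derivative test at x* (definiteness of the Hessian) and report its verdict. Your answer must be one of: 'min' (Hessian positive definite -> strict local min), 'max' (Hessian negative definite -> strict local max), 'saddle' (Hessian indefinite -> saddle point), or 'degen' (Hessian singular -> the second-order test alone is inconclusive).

Compute the Hessian H = grad^2 f:
  H = [[11, 0], [0, 11]]
Verify stationarity: grad f(x*) = H x* + g = (0, 0).
Eigenvalues of H: 11, 11.
Both eigenvalues > 0, so H is positive definite -> x* is a strict local min.

min


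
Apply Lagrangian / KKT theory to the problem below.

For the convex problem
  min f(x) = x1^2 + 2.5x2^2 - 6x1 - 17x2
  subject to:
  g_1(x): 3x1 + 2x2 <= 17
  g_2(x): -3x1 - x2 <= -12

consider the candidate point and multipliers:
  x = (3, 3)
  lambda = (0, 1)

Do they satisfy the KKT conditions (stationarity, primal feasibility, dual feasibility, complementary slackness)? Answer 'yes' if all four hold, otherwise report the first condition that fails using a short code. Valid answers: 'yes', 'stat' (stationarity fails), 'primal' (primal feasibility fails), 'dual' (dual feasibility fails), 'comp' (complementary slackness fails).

Gradient of f: grad f(x) = Q x + c = (0, -2)
Constraint values g_i(x) = a_i^T x - b_i:
  g_1((3, 3)) = -2
  g_2((3, 3)) = 0
Stationarity residual: grad f(x) + sum_i lambda_i a_i = (-3, -3)
  -> stationarity FAILS
Primal feasibility (all g_i <= 0): OK
Dual feasibility (all lambda_i >= 0): OK
Complementary slackness (lambda_i * g_i(x) = 0 for all i): OK

Verdict: the first failing condition is stationarity -> stat.

stat


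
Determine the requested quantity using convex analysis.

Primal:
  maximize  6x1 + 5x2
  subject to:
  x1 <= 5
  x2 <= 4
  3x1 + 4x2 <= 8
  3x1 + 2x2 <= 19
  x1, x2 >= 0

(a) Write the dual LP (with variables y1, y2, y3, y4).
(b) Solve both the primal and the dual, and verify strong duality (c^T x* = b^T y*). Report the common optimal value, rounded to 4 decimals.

The standard primal-dual pair for 'max c^T x s.t. A x <= b, x >= 0' is:
  Dual:  min b^T y  s.t.  A^T y >= c,  y >= 0.

So the dual LP is:
  minimize  5y1 + 4y2 + 8y3 + 19y4
  subject to:
    y1 + 3y3 + 3y4 >= 6
    y2 + 4y3 + 2y4 >= 5
    y1, y2, y3, y4 >= 0

Solving the primal: x* = (2.6667, 0).
  primal value c^T x* = 16.
Solving the dual: y* = (0, 0, 2, 0).
  dual value b^T y* = 16.
Strong duality: c^T x* = b^T y*. Confirmed.

16


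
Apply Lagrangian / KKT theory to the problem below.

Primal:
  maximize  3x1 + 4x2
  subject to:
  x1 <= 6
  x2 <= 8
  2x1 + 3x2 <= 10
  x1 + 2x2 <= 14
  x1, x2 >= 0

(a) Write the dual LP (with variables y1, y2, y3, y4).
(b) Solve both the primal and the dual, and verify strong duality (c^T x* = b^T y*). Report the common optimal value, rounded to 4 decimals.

The standard primal-dual pair for 'max c^T x s.t. A x <= b, x >= 0' is:
  Dual:  min b^T y  s.t.  A^T y >= c,  y >= 0.

So the dual LP is:
  minimize  6y1 + 8y2 + 10y3 + 14y4
  subject to:
    y1 + 2y3 + y4 >= 3
    y2 + 3y3 + 2y4 >= 4
    y1, y2, y3, y4 >= 0

Solving the primal: x* = (5, 0).
  primal value c^T x* = 15.
Solving the dual: y* = (0, 0, 1.5, 0).
  dual value b^T y* = 15.
Strong duality: c^T x* = b^T y*. Confirmed.

15


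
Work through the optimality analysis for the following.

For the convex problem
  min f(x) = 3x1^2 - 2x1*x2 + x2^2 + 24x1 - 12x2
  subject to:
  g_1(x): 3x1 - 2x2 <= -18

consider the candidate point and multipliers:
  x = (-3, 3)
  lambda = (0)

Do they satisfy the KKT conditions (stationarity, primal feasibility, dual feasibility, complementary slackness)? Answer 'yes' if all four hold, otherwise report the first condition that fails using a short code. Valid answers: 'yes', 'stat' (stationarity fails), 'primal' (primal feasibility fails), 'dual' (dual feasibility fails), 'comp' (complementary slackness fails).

Gradient of f: grad f(x) = Q x + c = (0, 0)
Constraint values g_i(x) = a_i^T x - b_i:
  g_1((-3, 3)) = 3
Stationarity residual: grad f(x) + sum_i lambda_i a_i = (0, 0)
  -> stationarity OK
Primal feasibility (all g_i <= 0): FAILS
Dual feasibility (all lambda_i >= 0): OK
Complementary slackness (lambda_i * g_i(x) = 0 for all i): OK

Verdict: the first failing condition is primal_feasibility -> primal.

primal


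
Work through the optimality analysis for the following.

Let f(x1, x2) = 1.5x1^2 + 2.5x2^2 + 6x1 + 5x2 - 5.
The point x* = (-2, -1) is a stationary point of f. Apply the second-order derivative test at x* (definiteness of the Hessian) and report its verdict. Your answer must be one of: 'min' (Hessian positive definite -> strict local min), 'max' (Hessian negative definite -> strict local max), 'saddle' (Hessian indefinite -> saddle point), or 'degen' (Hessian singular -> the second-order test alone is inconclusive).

Compute the Hessian H = grad^2 f:
  H = [[3, 0], [0, 5]]
Verify stationarity: grad f(x*) = H x* + g = (0, 0).
Eigenvalues of H: 3, 5.
Both eigenvalues > 0, so H is positive definite -> x* is a strict local min.

min


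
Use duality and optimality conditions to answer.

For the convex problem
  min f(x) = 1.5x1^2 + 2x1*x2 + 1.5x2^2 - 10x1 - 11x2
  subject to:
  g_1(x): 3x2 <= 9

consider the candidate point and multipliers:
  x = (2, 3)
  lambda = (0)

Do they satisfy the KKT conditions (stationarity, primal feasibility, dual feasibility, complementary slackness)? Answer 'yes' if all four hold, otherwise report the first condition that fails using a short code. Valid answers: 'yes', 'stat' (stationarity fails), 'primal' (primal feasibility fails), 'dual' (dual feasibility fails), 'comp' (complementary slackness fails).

Gradient of f: grad f(x) = Q x + c = (2, 2)
Constraint values g_i(x) = a_i^T x - b_i:
  g_1((2, 3)) = 0
Stationarity residual: grad f(x) + sum_i lambda_i a_i = (2, 2)
  -> stationarity FAILS
Primal feasibility (all g_i <= 0): OK
Dual feasibility (all lambda_i >= 0): OK
Complementary slackness (lambda_i * g_i(x) = 0 for all i): OK

Verdict: the first failing condition is stationarity -> stat.

stat


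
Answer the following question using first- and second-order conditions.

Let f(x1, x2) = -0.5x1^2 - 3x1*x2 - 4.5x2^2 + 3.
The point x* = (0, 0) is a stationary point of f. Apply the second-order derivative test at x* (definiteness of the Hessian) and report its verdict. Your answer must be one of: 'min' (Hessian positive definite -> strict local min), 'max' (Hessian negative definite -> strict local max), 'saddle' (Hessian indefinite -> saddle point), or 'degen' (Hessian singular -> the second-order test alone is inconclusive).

Compute the Hessian H = grad^2 f:
  H = [[-1, -3], [-3, -9]]
Verify stationarity: grad f(x*) = H x* + g = (0, 0).
Eigenvalues of H: -10, 0.
H has a zero eigenvalue (singular; negative semidefinite but not definite), so H is neither positive definite, negative definite, nor indefinite. The second-order test alone is inconclusive -> degen.
(Indeed, f is constant along the null direction of H through x*, so x* is not a strict local extremum.)

degen


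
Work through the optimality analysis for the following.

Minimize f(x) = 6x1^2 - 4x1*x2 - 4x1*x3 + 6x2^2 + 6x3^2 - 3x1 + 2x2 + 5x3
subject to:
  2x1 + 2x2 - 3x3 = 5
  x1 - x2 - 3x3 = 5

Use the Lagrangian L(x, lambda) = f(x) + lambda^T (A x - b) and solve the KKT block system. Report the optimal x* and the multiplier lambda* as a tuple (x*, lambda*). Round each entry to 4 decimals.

Form the Lagrangian:
  L(x, lambda) = (1/2) x^T Q x + c^T x + lambda^T (A x - b)
Stationarity (grad_x L = 0): Q x + c + A^T lambda = 0.
Primal feasibility: A x = b.

This gives the KKT block system:
  [ Q   A^T ] [ x     ]   [-c ]
  [ A    0  ] [ lambda ] = [ b ]

Solving the linear system:
  x*      = (0.2475, -0.0825, -1.5567)
  lambda* = (-1.6367, -3.2533)
  f(x*)   = 7.8796

x* = (0.2475, -0.0825, -1.5567), lambda* = (-1.6367, -3.2533)


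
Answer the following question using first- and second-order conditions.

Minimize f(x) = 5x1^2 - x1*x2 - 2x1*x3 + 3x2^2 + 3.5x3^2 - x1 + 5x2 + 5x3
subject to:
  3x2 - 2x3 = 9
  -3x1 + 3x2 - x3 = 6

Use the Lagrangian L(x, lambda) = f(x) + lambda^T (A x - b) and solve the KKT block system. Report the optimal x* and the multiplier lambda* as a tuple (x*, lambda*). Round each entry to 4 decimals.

Form the Lagrangian:
  L(x, lambda) = (1/2) x^T Q x + c^T x + lambda^T (A x - b)
Stationarity (grad_x L = 0): Q x + c + A^T lambda = 0.
Primal feasibility: A x = b.

This gives the KKT block system:
  [ Q   A^T ] [ x     ]   [-c ]
  [ A    0  ] [ lambda ] = [ b ]

Solving the linear system:
  x*      = (0.2716, 1.5432, -2.1852)
  lambda* = (-6.177, 1.5144)
  f(x*)   = 21.5123

x* = (0.2716, 1.5432, -2.1852), lambda* = (-6.177, 1.5144)


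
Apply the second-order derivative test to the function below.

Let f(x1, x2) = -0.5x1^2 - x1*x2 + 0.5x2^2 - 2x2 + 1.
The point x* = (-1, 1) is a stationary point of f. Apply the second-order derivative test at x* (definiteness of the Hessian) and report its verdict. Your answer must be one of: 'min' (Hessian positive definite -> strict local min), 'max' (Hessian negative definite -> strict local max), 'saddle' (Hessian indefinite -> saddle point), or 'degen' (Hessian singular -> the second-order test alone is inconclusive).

Compute the Hessian H = grad^2 f:
  H = [[-1, -1], [-1, 1]]
Verify stationarity: grad f(x*) = H x* + g = (0, 0).
Eigenvalues of H: -1.4142, 1.4142.
Eigenvalues have mixed signs, so H is indefinite -> x* is a saddle point.

saddle


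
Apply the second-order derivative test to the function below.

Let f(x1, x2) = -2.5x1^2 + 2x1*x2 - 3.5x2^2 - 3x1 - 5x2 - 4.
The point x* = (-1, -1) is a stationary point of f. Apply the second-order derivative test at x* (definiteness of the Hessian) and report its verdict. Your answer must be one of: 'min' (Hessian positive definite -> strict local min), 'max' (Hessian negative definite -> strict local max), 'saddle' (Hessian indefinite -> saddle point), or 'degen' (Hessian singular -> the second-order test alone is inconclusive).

Compute the Hessian H = grad^2 f:
  H = [[-5, 2], [2, -7]]
Verify stationarity: grad f(x*) = H x* + g = (0, 0).
Eigenvalues of H: -8.2361, -3.7639.
Both eigenvalues < 0, so H is negative definite -> x* is a strict local max.

max


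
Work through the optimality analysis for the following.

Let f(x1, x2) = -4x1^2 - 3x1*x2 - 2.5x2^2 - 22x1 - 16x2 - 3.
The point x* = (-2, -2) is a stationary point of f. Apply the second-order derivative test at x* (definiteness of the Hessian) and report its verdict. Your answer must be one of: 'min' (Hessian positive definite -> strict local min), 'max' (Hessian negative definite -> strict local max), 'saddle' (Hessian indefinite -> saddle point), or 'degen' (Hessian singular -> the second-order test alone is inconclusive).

Compute the Hessian H = grad^2 f:
  H = [[-8, -3], [-3, -5]]
Verify stationarity: grad f(x*) = H x* + g = (0, 0).
Eigenvalues of H: -9.8541, -3.1459.
Both eigenvalues < 0, so H is negative definite -> x* is a strict local max.

max


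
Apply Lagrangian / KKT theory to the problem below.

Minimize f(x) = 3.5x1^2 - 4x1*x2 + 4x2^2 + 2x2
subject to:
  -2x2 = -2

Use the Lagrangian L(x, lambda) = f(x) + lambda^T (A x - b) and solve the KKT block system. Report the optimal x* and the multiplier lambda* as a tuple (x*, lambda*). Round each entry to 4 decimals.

Form the Lagrangian:
  L(x, lambda) = (1/2) x^T Q x + c^T x + lambda^T (A x - b)
Stationarity (grad_x L = 0): Q x + c + A^T lambda = 0.
Primal feasibility: A x = b.

This gives the KKT block system:
  [ Q   A^T ] [ x     ]   [-c ]
  [ A    0  ] [ lambda ] = [ b ]

Solving the linear system:
  x*      = (0.5714, 1)
  lambda* = (3.8571)
  f(x*)   = 4.8571

x* = (0.5714, 1), lambda* = (3.8571)


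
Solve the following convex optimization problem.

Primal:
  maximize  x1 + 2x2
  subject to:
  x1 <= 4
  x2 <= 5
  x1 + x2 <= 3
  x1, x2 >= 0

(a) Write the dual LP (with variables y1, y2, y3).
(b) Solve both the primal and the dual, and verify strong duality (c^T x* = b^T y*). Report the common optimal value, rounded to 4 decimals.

The standard primal-dual pair for 'max c^T x s.t. A x <= b, x >= 0' is:
  Dual:  min b^T y  s.t.  A^T y >= c,  y >= 0.

So the dual LP is:
  minimize  4y1 + 5y2 + 3y3
  subject to:
    y1 + y3 >= 1
    y2 + y3 >= 2
    y1, y2, y3 >= 0

Solving the primal: x* = (0, 3).
  primal value c^T x* = 6.
Solving the dual: y* = (0, 0, 2).
  dual value b^T y* = 6.
Strong duality: c^T x* = b^T y*. Confirmed.

6
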